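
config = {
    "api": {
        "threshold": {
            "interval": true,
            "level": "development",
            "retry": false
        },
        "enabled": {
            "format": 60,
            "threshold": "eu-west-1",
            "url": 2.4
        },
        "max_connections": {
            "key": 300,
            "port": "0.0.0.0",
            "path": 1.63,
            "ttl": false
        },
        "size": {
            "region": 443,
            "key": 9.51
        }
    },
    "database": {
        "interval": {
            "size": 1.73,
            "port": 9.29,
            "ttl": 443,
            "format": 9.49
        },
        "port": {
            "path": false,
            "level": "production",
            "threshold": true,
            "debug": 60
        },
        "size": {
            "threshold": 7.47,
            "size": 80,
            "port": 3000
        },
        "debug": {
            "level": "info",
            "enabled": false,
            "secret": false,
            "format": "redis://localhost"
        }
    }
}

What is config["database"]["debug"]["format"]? "redis://localhost"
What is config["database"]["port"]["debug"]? 60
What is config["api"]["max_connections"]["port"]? "0.0.0.0"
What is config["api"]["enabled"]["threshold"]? "eu-west-1"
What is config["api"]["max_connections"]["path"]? 1.63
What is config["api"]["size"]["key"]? 9.51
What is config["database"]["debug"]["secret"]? False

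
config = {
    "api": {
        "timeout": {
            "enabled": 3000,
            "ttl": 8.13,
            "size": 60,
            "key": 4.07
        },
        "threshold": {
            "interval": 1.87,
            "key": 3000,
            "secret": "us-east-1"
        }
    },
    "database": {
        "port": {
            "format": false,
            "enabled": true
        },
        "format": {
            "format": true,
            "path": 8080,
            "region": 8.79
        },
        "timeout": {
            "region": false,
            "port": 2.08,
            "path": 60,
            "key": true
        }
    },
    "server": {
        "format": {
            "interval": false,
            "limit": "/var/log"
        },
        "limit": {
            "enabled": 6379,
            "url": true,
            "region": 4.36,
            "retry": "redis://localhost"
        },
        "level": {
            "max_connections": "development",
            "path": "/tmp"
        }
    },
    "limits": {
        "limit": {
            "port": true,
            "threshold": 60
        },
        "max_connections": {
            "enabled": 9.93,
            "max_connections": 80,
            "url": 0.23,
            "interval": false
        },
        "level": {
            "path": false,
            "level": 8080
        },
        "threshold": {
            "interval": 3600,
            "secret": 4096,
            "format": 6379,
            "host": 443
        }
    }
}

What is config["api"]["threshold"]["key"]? 3000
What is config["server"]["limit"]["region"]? 4.36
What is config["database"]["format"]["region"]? 8.79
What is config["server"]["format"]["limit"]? "/var/log"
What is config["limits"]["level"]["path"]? False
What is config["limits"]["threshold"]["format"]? 6379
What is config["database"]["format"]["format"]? True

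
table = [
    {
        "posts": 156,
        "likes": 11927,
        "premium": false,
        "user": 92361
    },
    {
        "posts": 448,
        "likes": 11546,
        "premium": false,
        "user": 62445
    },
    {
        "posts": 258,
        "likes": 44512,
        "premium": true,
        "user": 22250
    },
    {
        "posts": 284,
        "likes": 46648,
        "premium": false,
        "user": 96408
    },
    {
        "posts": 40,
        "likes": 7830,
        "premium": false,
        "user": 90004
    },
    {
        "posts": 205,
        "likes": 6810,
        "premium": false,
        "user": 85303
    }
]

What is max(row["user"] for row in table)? 96408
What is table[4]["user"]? 90004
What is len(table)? 6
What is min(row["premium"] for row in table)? False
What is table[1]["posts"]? 448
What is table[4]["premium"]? False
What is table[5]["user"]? 85303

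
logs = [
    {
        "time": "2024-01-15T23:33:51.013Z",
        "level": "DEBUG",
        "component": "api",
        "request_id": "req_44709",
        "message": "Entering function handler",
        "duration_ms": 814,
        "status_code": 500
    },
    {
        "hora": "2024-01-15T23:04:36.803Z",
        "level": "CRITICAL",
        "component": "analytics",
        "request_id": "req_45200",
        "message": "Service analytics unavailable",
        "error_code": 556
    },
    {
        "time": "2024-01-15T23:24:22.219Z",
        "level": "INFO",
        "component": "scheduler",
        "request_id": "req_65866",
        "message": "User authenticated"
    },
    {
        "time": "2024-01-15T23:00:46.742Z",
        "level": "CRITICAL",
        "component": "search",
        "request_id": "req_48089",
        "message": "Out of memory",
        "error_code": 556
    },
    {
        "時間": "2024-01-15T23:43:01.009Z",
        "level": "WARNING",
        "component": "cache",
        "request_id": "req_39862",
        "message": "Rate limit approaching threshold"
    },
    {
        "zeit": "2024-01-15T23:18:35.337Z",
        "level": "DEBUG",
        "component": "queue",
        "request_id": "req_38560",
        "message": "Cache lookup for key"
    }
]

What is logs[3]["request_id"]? "req_48089"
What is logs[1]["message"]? "Service analytics unavailable"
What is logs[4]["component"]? "cache"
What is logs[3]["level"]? "CRITICAL"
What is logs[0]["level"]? "DEBUG"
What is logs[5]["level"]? "DEBUG"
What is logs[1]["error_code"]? 556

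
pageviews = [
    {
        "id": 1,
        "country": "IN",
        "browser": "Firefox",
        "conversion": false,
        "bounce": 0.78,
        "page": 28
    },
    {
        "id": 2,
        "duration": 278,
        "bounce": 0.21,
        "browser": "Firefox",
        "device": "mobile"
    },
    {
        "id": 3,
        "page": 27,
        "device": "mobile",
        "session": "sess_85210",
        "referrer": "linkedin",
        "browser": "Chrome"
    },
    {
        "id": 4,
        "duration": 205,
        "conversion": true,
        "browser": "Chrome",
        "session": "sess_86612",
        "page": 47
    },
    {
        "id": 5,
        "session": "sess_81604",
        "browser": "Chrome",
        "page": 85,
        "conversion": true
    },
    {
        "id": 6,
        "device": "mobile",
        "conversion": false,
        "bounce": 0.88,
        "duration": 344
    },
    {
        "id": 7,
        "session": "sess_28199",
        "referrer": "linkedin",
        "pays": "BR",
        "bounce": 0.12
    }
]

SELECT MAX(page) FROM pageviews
85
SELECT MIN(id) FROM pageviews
1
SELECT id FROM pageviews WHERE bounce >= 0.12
[1, 2, 6, 7]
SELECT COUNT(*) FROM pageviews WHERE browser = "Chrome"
3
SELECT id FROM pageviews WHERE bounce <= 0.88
[1, 2, 6, 7]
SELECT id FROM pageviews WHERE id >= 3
[3, 4, 5, 6, 7]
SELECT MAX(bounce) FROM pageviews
0.88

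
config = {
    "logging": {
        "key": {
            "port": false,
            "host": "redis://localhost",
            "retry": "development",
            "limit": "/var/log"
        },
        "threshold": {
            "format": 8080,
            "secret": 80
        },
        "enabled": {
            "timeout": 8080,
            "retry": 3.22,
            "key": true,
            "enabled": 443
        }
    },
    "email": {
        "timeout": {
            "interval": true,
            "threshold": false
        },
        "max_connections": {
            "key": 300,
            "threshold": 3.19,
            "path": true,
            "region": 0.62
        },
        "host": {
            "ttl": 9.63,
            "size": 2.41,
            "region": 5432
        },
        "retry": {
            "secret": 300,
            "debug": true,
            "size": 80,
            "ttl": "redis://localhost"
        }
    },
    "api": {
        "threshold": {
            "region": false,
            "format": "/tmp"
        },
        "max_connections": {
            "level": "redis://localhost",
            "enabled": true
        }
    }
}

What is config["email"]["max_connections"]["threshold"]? 3.19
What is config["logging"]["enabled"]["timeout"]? 8080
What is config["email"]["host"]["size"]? 2.41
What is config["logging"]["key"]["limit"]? "/var/log"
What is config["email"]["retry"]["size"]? 80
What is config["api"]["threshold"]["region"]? False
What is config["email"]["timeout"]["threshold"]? False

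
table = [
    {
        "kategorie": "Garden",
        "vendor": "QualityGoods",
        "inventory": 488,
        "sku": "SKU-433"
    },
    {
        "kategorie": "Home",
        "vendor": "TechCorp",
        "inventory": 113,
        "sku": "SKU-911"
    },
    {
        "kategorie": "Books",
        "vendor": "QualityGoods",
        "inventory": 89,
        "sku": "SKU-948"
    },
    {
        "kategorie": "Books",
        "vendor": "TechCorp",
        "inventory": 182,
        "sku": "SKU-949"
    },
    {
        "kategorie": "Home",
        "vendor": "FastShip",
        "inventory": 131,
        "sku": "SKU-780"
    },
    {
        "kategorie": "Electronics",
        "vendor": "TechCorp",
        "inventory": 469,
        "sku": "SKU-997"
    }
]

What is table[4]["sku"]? "SKU-780"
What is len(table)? 6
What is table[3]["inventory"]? 182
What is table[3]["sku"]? "SKU-949"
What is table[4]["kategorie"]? "Home"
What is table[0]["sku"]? "SKU-433"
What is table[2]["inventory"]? 89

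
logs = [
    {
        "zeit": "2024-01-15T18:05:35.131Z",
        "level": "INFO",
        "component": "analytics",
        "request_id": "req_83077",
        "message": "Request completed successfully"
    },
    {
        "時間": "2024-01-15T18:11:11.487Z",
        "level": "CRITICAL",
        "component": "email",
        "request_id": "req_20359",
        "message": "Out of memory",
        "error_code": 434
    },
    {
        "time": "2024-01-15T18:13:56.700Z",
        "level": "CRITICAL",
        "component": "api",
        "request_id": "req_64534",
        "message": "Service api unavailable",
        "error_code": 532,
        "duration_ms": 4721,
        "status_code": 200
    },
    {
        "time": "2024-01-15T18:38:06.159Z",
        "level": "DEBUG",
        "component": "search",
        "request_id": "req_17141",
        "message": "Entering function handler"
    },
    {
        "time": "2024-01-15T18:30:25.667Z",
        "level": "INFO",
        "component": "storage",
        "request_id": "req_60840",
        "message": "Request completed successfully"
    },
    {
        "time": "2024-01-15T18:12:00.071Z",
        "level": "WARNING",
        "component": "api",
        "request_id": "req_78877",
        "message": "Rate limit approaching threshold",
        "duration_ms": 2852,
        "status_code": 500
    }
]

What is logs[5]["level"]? "WARNING"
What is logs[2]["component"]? "api"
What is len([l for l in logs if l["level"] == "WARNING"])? 1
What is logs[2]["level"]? "CRITICAL"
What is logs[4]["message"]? "Request completed successfully"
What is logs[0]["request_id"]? "req_83077"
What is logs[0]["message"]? "Request completed successfully"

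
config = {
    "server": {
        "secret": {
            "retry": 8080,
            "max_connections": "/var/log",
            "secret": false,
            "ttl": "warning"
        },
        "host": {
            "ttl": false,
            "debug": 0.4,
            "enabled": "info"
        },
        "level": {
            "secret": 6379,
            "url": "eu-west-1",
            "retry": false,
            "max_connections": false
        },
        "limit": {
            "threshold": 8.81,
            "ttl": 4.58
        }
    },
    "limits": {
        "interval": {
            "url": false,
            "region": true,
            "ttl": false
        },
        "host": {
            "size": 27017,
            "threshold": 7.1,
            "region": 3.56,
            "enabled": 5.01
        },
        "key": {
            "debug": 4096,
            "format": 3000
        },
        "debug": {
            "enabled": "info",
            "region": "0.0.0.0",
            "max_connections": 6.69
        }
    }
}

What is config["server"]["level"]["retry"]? False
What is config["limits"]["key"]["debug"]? 4096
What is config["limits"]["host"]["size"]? 27017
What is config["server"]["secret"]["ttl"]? "warning"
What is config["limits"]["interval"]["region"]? True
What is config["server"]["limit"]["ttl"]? 4.58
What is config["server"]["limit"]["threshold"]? 8.81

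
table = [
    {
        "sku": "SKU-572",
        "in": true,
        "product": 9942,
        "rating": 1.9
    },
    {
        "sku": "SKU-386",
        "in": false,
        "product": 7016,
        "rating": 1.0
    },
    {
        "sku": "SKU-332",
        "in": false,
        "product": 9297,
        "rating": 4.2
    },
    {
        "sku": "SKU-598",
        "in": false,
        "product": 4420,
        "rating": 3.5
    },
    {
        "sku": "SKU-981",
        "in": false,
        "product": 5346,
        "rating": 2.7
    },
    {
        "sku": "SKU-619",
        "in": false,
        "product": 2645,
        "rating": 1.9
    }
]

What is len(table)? 6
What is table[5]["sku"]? "SKU-619"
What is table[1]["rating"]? 1.0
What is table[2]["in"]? False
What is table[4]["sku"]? "SKU-981"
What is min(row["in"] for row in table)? False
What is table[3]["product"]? 4420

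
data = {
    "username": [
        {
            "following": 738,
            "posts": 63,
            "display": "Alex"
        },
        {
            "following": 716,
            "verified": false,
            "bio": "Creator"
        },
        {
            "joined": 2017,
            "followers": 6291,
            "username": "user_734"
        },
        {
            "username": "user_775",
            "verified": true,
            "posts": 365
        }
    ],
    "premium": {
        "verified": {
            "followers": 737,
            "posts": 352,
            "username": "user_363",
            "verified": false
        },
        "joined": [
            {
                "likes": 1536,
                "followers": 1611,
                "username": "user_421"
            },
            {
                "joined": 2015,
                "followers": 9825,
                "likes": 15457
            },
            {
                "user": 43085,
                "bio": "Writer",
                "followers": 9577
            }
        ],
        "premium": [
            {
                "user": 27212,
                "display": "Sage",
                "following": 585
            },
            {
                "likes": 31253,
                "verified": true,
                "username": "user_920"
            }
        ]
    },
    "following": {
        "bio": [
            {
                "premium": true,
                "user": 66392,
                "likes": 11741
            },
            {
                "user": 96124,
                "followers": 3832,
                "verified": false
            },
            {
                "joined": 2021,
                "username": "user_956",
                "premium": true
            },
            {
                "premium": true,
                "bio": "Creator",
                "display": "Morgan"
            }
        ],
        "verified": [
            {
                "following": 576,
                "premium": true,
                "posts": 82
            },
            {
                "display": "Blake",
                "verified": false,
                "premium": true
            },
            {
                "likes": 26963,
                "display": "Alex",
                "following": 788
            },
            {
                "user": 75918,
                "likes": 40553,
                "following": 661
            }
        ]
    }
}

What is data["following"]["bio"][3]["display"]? "Morgan"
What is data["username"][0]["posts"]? 63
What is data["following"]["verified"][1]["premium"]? True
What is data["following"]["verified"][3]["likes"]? 40553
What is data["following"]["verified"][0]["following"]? 576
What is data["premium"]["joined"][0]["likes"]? 1536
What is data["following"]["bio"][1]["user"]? 96124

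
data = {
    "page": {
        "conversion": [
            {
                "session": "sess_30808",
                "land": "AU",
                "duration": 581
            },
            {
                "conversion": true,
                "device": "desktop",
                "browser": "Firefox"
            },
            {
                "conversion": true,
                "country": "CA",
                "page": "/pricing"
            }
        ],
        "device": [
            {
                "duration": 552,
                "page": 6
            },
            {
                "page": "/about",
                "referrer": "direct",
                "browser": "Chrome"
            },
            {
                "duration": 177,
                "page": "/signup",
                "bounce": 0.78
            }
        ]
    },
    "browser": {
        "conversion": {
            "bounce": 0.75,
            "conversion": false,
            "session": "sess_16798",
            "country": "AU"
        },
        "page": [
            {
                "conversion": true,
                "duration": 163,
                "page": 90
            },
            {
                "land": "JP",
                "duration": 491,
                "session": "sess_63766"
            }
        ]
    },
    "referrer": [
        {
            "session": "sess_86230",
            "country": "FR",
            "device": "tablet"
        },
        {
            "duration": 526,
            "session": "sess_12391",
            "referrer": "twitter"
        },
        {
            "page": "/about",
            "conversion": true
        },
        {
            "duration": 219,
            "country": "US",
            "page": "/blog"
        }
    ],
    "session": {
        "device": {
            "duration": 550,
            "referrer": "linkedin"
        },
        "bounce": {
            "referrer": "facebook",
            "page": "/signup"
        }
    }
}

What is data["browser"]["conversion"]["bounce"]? 0.75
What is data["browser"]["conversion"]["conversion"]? False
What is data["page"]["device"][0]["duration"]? 552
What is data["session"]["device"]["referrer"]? "linkedin"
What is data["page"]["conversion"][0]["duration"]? 581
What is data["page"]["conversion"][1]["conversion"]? True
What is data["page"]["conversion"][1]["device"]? "desktop"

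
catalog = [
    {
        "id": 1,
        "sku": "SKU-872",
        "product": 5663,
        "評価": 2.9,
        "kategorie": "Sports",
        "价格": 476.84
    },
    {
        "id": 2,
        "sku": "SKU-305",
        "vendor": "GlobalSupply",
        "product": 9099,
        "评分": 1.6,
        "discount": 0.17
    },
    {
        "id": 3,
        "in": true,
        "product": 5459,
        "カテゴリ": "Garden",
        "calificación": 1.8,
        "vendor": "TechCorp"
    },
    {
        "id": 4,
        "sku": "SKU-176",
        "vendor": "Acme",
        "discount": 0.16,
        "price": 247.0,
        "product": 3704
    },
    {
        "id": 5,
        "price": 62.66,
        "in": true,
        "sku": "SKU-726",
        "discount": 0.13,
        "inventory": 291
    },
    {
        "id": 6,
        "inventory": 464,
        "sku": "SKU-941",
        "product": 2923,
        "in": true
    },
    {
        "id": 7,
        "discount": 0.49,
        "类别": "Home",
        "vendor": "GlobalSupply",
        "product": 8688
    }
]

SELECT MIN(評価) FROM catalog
2.9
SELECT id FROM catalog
[1, 2, 3, 4, 5, 6, 7]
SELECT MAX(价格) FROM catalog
476.84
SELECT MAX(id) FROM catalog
7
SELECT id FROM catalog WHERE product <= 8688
[1, 3, 4, 6, 7]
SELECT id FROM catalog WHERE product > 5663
[2, 7]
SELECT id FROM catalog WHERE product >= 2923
[1, 2, 3, 4, 6, 7]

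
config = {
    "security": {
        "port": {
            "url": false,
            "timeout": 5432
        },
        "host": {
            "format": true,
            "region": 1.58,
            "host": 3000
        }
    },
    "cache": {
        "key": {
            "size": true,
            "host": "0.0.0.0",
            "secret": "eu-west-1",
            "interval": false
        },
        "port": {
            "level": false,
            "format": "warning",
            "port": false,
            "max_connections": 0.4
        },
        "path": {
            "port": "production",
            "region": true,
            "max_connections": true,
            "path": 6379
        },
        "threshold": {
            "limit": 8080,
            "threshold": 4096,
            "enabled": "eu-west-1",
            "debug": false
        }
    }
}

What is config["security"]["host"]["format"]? True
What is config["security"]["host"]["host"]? 3000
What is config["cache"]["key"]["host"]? "0.0.0.0"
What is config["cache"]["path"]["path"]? 6379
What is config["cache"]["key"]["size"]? True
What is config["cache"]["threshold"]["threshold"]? 4096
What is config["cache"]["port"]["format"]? "warning"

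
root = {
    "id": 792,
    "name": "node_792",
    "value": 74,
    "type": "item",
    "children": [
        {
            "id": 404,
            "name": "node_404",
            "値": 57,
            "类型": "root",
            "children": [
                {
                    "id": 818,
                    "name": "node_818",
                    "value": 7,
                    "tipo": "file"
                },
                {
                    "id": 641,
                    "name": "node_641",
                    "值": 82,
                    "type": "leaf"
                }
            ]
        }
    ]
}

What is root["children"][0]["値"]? 57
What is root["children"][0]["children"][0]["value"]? 7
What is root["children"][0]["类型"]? "root"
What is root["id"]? 792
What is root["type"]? "item"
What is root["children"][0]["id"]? 404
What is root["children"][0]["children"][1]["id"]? 641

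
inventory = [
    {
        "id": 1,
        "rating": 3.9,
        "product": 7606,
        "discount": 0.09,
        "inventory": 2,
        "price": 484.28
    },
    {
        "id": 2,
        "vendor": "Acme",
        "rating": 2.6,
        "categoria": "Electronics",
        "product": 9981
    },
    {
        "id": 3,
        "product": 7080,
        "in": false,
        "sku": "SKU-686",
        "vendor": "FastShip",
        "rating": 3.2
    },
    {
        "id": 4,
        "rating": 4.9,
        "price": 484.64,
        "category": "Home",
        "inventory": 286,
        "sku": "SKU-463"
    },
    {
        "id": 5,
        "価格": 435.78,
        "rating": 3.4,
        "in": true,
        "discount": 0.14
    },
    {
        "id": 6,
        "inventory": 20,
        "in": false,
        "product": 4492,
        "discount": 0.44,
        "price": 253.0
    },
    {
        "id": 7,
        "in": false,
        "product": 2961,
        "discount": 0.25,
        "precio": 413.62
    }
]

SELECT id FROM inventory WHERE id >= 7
[7]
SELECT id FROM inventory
[1, 2, 3, 4, 5, 6, 7]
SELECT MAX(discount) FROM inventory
0.44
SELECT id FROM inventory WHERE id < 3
[1, 2]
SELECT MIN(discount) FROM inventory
0.09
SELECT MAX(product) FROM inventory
9981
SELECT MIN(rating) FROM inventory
2.6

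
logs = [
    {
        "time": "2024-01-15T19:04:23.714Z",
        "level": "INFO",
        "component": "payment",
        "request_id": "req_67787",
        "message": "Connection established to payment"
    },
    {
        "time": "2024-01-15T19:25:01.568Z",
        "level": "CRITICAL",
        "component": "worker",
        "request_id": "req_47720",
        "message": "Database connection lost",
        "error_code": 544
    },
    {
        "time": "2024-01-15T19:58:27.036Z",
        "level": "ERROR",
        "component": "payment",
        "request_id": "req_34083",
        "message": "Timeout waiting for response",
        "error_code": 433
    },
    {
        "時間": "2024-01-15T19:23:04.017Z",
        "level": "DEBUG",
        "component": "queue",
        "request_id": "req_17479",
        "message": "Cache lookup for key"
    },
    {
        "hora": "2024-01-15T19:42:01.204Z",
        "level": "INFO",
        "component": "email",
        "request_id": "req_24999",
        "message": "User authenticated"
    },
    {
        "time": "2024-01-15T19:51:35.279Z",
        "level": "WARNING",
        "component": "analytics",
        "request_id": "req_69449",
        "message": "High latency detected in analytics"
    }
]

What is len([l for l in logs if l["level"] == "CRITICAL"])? 1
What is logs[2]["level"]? "ERROR"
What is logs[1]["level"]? "CRITICAL"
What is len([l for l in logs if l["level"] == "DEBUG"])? 1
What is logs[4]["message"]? "User authenticated"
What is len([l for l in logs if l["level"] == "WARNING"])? 1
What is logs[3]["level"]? "DEBUG"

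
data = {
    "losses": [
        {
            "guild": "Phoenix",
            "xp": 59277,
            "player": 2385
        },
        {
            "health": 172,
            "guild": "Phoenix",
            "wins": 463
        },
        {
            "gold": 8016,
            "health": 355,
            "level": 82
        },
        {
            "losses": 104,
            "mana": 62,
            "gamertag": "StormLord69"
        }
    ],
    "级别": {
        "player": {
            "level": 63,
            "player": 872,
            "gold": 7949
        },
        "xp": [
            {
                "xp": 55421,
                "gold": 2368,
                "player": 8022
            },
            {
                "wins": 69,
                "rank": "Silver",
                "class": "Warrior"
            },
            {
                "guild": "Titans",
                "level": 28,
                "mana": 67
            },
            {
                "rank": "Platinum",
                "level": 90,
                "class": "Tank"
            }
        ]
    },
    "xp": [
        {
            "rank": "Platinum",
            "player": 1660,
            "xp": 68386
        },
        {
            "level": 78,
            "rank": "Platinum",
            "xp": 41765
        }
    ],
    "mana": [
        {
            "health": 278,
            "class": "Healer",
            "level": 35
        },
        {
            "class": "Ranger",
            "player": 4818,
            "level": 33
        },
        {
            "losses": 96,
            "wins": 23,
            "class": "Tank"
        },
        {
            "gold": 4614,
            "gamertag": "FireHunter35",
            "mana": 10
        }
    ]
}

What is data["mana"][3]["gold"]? 4614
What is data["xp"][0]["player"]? 1660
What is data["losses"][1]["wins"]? 463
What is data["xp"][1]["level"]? 78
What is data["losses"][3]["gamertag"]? "StormLord69"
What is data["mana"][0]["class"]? "Healer"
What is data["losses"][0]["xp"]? 59277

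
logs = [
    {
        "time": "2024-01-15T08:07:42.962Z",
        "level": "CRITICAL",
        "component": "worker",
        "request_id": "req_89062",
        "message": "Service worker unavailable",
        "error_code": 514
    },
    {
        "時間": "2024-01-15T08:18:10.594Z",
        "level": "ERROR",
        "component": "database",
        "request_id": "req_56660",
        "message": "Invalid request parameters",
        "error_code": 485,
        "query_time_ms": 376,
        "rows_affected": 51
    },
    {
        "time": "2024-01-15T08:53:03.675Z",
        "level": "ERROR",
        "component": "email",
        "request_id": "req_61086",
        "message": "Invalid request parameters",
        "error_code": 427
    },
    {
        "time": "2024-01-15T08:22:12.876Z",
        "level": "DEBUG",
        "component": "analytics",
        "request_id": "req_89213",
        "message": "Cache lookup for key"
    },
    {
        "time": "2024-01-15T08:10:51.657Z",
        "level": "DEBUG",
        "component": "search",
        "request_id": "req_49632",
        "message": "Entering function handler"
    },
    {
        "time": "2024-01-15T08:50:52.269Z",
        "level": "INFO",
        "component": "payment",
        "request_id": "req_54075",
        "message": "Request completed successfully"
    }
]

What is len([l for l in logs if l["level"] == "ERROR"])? 2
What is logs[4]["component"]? "search"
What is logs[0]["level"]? "CRITICAL"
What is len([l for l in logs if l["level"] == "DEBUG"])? 2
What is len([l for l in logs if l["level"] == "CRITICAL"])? 1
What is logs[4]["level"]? "DEBUG"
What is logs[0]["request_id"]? "req_89062"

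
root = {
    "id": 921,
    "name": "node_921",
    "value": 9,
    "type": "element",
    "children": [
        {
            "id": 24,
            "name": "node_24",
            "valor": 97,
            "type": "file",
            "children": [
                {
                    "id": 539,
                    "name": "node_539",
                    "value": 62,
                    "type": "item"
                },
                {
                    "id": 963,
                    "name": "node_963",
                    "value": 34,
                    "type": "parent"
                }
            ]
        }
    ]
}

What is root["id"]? 921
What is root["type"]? "element"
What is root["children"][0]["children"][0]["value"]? 62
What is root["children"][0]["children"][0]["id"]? 539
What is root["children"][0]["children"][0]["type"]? "item"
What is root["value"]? 9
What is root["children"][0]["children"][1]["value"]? 34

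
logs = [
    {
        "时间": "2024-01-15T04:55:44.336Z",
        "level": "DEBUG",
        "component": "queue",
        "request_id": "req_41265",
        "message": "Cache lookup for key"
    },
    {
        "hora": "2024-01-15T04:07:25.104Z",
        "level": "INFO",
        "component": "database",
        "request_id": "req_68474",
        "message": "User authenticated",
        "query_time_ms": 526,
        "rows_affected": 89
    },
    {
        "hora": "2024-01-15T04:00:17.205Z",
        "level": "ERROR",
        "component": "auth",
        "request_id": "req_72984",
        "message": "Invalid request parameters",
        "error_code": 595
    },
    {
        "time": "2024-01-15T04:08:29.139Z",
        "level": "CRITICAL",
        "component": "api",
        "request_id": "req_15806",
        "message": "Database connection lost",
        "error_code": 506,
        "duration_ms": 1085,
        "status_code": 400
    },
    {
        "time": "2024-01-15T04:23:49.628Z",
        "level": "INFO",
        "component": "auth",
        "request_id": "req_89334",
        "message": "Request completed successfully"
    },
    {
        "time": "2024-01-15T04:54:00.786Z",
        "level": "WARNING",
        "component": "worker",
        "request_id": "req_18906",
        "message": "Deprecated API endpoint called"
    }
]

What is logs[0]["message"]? "Cache lookup for key"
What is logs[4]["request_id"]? "req_89334"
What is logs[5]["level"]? "WARNING"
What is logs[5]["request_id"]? "req_18906"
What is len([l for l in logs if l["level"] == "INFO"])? 2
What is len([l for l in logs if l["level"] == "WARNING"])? 1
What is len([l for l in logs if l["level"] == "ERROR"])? 1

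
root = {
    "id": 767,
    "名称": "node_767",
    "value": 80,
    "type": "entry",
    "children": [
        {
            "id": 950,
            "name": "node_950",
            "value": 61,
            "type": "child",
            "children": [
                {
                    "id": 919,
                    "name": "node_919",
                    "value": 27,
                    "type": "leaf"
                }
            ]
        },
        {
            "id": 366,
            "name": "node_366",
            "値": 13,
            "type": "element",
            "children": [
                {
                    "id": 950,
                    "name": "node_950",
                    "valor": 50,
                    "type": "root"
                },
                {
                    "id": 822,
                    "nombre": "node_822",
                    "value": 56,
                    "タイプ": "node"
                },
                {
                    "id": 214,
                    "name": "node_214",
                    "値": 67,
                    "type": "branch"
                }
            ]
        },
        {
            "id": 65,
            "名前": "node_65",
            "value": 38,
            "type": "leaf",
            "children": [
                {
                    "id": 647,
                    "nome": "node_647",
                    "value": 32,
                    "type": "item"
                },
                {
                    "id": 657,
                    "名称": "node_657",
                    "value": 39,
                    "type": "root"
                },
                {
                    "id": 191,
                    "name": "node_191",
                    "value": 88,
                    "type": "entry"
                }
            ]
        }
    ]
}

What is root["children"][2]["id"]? 65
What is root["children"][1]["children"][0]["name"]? "node_950"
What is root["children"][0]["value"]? 61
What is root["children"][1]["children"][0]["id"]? 950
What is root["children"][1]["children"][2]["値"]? 67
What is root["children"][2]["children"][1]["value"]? 39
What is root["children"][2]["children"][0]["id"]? 647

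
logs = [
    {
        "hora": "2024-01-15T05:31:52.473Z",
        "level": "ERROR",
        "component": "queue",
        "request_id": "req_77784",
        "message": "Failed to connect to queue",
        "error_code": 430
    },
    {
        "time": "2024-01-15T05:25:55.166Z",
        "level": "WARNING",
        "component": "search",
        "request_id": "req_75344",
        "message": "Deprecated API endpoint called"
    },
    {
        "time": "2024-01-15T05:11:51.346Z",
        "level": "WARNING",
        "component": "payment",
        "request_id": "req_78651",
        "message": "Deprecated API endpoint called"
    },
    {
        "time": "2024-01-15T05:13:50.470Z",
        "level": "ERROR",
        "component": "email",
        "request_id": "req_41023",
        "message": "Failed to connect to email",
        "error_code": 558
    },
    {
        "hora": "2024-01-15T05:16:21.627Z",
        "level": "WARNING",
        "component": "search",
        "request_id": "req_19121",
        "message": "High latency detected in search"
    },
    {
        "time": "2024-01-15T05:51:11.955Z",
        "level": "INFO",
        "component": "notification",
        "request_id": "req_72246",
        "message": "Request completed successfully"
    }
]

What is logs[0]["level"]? "ERROR"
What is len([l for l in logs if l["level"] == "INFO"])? 1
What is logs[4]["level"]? "WARNING"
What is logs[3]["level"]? "ERROR"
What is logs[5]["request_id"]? "req_72246"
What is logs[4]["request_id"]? "req_19121"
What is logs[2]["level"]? "WARNING"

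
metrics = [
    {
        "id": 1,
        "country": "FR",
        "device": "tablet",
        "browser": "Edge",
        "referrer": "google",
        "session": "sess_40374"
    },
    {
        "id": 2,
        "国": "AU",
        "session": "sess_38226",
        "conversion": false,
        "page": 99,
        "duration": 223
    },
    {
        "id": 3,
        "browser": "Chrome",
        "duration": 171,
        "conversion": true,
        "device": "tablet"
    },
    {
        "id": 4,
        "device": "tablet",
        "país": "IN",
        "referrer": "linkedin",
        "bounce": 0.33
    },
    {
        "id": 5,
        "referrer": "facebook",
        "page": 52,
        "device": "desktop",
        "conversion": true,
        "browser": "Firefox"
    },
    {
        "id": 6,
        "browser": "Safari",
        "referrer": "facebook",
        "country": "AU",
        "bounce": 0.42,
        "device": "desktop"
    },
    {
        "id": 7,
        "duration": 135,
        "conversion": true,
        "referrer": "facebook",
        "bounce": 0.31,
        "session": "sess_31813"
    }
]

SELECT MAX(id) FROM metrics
7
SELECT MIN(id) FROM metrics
1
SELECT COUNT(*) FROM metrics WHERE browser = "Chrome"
1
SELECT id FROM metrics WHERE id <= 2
[1, 2]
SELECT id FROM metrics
[1, 2, 3, 4, 5, 6, 7]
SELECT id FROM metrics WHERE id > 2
[3, 4, 5, 6, 7]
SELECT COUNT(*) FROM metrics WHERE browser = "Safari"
1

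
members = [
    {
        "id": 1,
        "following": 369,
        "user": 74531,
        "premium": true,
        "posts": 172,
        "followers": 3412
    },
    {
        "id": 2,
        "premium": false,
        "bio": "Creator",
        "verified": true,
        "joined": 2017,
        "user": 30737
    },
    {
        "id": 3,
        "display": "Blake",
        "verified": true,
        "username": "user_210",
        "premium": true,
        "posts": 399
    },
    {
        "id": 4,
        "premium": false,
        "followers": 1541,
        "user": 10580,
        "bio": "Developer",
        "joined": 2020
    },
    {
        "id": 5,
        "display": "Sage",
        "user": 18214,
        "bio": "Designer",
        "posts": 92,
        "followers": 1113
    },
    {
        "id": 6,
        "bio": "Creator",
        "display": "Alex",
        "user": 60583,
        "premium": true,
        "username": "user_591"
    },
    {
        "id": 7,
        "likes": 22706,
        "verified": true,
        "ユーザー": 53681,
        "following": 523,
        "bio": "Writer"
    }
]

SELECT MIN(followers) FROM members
1113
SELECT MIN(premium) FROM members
False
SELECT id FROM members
[1, 2, 3, 4, 5, 6, 7]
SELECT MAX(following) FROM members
523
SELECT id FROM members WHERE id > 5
[6, 7]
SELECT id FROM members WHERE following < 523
[1]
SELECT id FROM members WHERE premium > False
[1, 3, 6]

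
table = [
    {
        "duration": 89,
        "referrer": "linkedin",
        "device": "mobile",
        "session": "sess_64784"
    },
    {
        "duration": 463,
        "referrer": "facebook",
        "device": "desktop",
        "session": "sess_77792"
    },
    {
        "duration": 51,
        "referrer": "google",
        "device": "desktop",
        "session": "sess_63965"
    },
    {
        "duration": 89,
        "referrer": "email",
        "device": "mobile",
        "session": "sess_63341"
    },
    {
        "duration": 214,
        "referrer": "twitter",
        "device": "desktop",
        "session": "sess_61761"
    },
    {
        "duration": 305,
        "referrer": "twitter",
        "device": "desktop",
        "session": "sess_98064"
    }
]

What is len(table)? 6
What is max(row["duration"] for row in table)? 463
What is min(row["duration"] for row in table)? 51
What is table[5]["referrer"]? "twitter"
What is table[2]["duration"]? 51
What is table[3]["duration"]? 89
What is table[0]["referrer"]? "linkedin"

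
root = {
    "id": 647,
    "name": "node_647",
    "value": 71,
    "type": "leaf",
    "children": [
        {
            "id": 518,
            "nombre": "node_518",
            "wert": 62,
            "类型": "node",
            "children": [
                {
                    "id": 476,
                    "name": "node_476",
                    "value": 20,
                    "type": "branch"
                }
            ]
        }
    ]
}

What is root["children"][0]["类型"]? "node"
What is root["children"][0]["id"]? 518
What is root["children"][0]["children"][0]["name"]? "node_476"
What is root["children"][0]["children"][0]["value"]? 20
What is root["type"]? "leaf"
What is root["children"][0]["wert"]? 62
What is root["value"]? 71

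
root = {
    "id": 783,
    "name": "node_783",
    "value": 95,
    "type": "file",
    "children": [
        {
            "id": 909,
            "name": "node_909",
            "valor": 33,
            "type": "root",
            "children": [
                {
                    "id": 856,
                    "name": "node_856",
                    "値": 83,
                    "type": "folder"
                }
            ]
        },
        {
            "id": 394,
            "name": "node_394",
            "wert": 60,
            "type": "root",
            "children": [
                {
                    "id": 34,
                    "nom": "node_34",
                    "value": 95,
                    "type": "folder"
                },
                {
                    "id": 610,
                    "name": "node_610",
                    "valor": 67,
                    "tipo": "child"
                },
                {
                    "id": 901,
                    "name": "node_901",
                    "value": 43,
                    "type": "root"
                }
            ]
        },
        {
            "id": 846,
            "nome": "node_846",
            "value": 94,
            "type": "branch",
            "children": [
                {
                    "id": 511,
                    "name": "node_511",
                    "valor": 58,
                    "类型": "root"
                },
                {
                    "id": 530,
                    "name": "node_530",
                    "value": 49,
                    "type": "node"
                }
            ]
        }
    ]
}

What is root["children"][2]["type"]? "branch"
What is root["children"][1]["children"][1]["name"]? "node_610"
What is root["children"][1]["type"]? "root"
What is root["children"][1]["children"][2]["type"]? "root"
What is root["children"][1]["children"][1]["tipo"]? "child"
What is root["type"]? "file"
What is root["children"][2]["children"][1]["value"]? 49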